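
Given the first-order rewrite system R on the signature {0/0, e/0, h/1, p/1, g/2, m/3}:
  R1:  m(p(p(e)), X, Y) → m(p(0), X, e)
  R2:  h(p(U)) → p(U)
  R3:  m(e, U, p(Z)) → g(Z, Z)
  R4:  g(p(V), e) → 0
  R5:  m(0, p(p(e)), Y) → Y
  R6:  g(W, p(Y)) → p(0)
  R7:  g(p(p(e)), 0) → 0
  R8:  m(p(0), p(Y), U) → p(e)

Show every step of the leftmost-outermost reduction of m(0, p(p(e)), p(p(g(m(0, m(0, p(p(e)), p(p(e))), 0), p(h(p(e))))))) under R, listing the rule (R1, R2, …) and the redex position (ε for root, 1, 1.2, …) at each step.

p(p(p(0)))

1. m(0, p(p(e)), p(p(g(m(0, m(0, p(p(e)), p(p(e))), 0), p(h(p(e)))))))  →  p(p(g(m(0, m(0, p(p(e)), p(p(e))), 0), p(h(p(e))))))   [R5 at ε]
2. p(p(g(m(0, m(0, p(p(e)), p(p(e))), 0), p(h(p(e))))))  →  p(p(p(0)))   [R6 at 1.1]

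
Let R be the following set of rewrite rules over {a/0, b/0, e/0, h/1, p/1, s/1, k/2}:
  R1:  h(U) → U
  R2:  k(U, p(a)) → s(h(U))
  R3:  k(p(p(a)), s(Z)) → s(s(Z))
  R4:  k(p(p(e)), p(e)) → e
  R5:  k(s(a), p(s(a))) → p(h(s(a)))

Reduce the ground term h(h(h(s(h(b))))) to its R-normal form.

1. h(h(h(s(h(b)))))  →  h(h(s(h(b))))   [R1 at ε]
2. h(h(s(h(b))))  →  h(s(h(b)))   [R1 at ε]
3. h(s(h(b)))  →  s(h(b))   [R1 at ε]
4. s(h(b))  →  s(b)   [R1 at 1]

s(b)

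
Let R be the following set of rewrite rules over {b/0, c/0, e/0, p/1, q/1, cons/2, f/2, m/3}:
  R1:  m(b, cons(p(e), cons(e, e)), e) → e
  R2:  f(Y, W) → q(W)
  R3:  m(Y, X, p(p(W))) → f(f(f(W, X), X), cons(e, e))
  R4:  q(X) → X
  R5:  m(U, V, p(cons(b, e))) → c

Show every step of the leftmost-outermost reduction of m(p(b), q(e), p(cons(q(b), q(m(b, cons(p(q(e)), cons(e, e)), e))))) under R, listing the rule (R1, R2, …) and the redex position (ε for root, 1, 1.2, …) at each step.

1. m(p(b), q(e), p(cons(q(b), q(m(b, cons(p(q(e)), cons(e, e)), e)))))  →  m(p(b), e, p(cons(q(b), q(m(b, cons(p(q(e)), cons(e, e)), e)))))   [R4 at 2]
2. m(p(b), e, p(cons(q(b), q(m(b, cons(p(q(e)), cons(e, e)), e)))))  →  m(p(b), e, p(cons(b, q(m(b, cons(p(q(e)), cons(e, e)), e)))))   [R4 at 3.1.1]
3. m(p(b), e, p(cons(b, q(m(b, cons(p(q(e)), cons(e, e)), e)))))  →  m(p(b), e, p(cons(b, m(b, cons(p(q(e)), cons(e, e)), e))))   [R4 at 3.1.2]
4. m(p(b), e, p(cons(b, m(b, cons(p(q(e)), cons(e, e)), e))))  →  m(p(b), e, p(cons(b, m(b, cons(p(e), cons(e, e)), e))))   [R4 at 3.1.2.2.1.1]
5. m(p(b), e, p(cons(b, m(b, cons(p(e), cons(e, e)), e))))  →  m(p(b), e, p(cons(b, e)))   [R1 at 3.1.2]
6. m(p(b), e, p(cons(b, e)))  →  c   [R5 at ε]

c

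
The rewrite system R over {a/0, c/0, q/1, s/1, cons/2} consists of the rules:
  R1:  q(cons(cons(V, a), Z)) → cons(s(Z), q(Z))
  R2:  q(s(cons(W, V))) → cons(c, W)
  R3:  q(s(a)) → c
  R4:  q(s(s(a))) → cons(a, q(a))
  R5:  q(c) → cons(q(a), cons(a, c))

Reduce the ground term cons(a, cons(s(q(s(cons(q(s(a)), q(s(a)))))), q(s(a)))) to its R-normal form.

1. cons(a, cons(s(q(s(cons(q(s(a)), q(s(a)))))), q(s(a))))  →  cons(a, cons(s(cons(c, q(s(a)))), q(s(a))))   [R2 at 2.1.1]
2. cons(a, cons(s(cons(c, q(s(a)))), q(s(a))))  →  cons(a, cons(s(cons(c, c)), q(s(a))))   [R3 at 2.1.1.2]
3. cons(a, cons(s(cons(c, c)), q(s(a))))  →  cons(a, cons(s(cons(c, c)), c))   [R3 at 2.2]

cons(a, cons(s(cons(c, c)), c))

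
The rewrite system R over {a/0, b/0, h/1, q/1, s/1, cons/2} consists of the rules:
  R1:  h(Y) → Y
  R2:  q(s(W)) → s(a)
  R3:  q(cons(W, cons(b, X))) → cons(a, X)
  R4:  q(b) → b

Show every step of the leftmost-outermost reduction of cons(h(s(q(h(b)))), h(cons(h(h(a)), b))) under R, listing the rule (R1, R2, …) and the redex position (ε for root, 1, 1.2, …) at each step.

cons(s(b), cons(a, b))

1. cons(h(s(q(h(b)))), h(cons(h(h(a)), b)))  →  cons(s(q(h(b))), h(cons(h(h(a)), b)))   [R1 at 1]
2. cons(s(q(h(b))), h(cons(h(h(a)), b)))  →  cons(s(q(b)), h(cons(h(h(a)), b)))   [R1 at 1.1.1]
3. cons(s(q(b)), h(cons(h(h(a)), b)))  →  cons(s(b), h(cons(h(h(a)), b)))   [R4 at 1.1]
4. cons(s(b), h(cons(h(h(a)), b)))  →  cons(s(b), cons(h(h(a)), b))   [R1 at 2]
5. cons(s(b), cons(h(h(a)), b))  →  cons(s(b), cons(h(a), b))   [R1 at 2.1]
6. cons(s(b), cons(h(a), b))  →  cons(s(b), cons(a, b))   [R1 at 2.1]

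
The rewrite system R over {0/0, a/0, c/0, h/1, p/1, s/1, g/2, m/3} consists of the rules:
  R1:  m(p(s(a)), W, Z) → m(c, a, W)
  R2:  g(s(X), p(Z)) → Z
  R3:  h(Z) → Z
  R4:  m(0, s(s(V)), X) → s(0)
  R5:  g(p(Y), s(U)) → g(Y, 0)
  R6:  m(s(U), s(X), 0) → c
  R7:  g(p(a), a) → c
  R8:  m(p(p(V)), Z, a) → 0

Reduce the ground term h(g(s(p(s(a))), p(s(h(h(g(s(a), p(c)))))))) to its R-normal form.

1. h(g(s(p(s(a))), p(s(h(h(g(s(a), p(c))))))))  →  g(s(p(s(a))), p(s(h(h(g(s(a), p(c)))))))   [R3 at ε]
2. g(s(p(s(a))), p(s(h(h(g(s(a), p(c)))))))  →  s(h(h(g(s(a), p(c)))))   [R2 at ε]
3. s(h(h(g(s(a), p(c)))))  →  s(h(g(s(a), p(c))))   [R3 at 1]
4. s(h(g(s(a), p(c))))  →  s(g(s(a), p(c)))   [R3 at 1]
5. s(g(s(a), p(c)))  →  s(c)   [R2 at 1]

s(c)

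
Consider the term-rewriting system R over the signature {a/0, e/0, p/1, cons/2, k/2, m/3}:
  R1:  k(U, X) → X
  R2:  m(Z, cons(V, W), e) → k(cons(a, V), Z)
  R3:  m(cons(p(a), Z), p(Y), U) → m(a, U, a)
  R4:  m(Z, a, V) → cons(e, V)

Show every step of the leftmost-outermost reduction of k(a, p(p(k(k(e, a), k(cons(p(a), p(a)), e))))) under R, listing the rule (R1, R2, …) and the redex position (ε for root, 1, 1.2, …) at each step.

1. k(a, p(p(k(k(e, a), k(cons(p(a), p(a)), e)))))  →  p(p(k(k(e, a), k(cons(p(a), p(a)), e))))   [R1 at ε]
2. p(p(k(k(e, a), k(cons(p(a), p(a)), e))))  →  p(p(k(cons(p(a), p(a)), e)))   [R1 at 1.1]
3. p(p(k(cons(p(a), p(a)), e)))  →  p(p(e))   [R1 at 1.1]

p(p(e))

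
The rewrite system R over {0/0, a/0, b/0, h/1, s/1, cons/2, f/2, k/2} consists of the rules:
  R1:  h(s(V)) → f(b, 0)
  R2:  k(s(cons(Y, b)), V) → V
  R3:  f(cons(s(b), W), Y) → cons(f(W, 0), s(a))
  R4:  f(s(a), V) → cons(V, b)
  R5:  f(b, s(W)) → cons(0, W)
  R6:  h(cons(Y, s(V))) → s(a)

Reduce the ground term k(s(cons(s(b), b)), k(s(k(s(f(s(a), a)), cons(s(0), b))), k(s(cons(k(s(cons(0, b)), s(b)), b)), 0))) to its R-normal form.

0

1. k(s(cons(s(b), b)), k(s(k(s(f(s(a), a)), cons(s(0), b))), k(s(cons(k(s(cons(0, b)), s(b)), b)), 0)))  →  k(s(k(s(f(s(a), a)), cons(s(0), b))), k(s(cons(k(s(cons(0, b)), s(b)), b)), 0))   [R2 at ε]
2. k(s(k(s(f(s(a), a)), cons(s(0), b))), k(s(cons(k(s(cons(0, b)), s(b)), b)), 0))  →  k(s(k(s(cons(a, b)), cons(s(0), b))), k(s(cons(k(s(cons(0, b)), s(b)), b)), 0))   [R4 at 1.1.1.1]
3. k(s(k(s(cons(a, b)), cons(s(0), b))), k(s(cons(k(s(cons(0, b)), s(b)), b)), 0))  →  k(s(cons(s(0), b)), k(s(cons(k(s(cons(0, b)), s(b)), b)), 0))   [R2 at 1.1]
4. k(s(cons(s(0), b)), k(s(cons(k(s(cons(0, b)), s(b)), b)), 0))  →  k(s(cons(k(s(cons(0, b)), s(b)), b)), 0)   [R2 at ε]
5. k(s(cons(k(s(cons(0, b)), s(b)), b)), 0)  →  0   [R2 at ε]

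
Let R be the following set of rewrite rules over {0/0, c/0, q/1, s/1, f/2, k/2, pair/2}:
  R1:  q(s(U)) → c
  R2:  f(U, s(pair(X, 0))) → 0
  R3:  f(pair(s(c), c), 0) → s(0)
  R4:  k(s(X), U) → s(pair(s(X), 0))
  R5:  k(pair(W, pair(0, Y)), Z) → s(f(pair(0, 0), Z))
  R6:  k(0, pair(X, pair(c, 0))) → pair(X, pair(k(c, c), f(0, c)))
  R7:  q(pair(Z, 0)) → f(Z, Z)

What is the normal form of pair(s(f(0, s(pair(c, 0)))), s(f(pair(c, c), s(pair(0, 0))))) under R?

1. pair(s(f(0, s(pair(c, 0)))), s(f(pair(c, c), s(pair(0, 0)))))  →  pair(s(0), s(f(pair(c, c), s(pair(0, 0)))))   [R2 at 1.1]
2. pair(s(0), s(f(pair(c, c), s(pair(0, 0)))))  →  pair(s(0), s(0))   [R2 at 2.1]

pair(s(0), s(0))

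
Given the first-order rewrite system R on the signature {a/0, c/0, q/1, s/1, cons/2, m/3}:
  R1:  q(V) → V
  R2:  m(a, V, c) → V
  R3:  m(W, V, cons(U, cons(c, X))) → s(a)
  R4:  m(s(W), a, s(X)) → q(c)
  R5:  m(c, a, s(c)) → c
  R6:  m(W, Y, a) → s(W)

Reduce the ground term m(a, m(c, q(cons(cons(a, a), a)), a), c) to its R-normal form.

1. m(a, m(c, q(cons(cons(a, a), a)), a), c)  →  m(c, q(cons(cons(a, a), a)), a)   [R2 at ε]
2. m(c, q(cons(cons(a, a), a)), a)  →  s(c)   [R6 at ε]

s(c)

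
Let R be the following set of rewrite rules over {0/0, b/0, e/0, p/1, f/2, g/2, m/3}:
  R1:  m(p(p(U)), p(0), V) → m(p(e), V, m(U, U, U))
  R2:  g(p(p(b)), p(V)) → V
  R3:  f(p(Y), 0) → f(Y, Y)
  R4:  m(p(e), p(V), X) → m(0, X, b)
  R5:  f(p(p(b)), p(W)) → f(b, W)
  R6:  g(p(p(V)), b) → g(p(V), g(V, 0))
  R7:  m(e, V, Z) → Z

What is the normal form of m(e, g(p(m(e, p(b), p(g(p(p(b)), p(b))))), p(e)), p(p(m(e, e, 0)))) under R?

1. m(e, g(p(m(e, p(b), p(g(p(p(b)), p(b))))), p(e)), p(p(m(e, e, 0))))  →  p(p(m(e, e, 0)))   [R7 at ε]
2. p(p(m(e, e, 0)))  →  p(p(0))   [R7 at 1.1]

p(p(0))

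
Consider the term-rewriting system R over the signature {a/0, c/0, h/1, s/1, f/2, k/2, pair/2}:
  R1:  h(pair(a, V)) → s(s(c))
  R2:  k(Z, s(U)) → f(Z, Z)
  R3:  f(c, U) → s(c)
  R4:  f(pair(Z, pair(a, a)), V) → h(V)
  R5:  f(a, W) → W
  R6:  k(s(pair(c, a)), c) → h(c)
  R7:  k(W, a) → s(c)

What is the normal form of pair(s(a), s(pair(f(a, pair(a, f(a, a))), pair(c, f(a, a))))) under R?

pair(s(a), s(pair(pair(a, a), pair(c, a))))

1. pair(s(a), s(pair(f(a, pair(a, f(a, a))), pair(c, f(a, a)))))  →  pair(s(a), s(pair(pair(a, f(a, a)), pair(c, f(a, a)))))   [R5 at 2.1.1]
2. pair(s(a), s(pair(pair(a, f(a, a)), pair(c, f(a, a)))))  →  pair(s(a), s(pair(pair(a, a), pair(c, f(a, a)))))   [R5 at 2.1.1.2]
3. pair(s(a), s(pair(pair(a, a), pair(c, f(a, a)))))  →  pair(s(a), s(pair(pair(a, a), pair(c, a))))   [R5 at 2.1.2.2]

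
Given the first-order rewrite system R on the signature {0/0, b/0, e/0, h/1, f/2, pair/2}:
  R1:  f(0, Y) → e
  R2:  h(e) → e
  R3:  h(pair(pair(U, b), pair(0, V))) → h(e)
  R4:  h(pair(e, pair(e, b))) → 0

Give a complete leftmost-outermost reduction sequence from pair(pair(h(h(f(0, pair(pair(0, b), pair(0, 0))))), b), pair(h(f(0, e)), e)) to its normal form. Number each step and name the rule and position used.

pair(pair(e, b), pair(e, e))

1. pair(pair(h(h(f(0, pair(pair(0, b), pair(0, 0))))), b), pair(h(f(0, e)), e))  →  pair(pair(h(h(e)), b), pair(h(f(0, e)), e))   [R1 at 1.1.1.1]
2. pair(pair(h(h(e)), b), pair(h(f(0, e)), e))  →  pair(pair(h(e), b), pair(h(f(0, e)), e))   [R2 at 1.1.1]
3. pair(pair(h(e), b), pair(h(f(0, e)), e))  →  pair(pair(e, b), pair(h(f(0, e)), e))   [R2 at 1.1]
4. pair(pair(e, b), pair(h(f(0, e)), e))  →  pair(pair(e, b), pair(h(e), e))   [R1 at 2.1.1]
5. pair(pair(e, b), pair(h(e), e))  →  pair(pair(e, b), pair(e, e))   [R2 at 2.1]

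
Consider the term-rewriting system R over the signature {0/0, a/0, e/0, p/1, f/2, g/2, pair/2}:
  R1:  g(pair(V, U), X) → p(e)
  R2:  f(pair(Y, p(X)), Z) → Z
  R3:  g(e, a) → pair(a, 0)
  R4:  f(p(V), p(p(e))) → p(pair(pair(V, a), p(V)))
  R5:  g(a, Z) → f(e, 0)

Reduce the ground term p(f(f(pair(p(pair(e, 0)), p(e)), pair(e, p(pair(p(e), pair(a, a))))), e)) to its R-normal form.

p(e)

1. p(f(f(pair(p(pair(e, 0)), p(e)), pair(e, p(pair(p(e), pair(a, a))))), e))  →  p(f(pair(e, p(pair(p(e), pair(a, a)))), e))   [R2 at 1.1]
2. p(f(pair(e, p(pair(p(e), pair(a, a)))), e))  →  p(e)   [R2 at 1]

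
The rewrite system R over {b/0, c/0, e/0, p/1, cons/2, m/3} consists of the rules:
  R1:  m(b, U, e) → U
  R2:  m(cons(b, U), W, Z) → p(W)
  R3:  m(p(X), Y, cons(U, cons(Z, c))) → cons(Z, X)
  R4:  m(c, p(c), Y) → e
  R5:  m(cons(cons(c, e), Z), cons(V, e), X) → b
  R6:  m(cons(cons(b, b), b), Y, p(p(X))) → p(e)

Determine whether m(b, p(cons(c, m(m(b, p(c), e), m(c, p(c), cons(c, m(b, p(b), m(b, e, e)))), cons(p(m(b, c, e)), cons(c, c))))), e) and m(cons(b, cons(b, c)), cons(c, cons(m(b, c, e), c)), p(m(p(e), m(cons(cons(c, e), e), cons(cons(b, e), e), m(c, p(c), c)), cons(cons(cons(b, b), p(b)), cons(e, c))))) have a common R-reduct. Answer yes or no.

yes — NF(t₁) = p(cons(c, cons(c, c))), NF(t₂) = p(cons(c, cons(c, c)))

Reduce t₁ = m(b, p(cons(c, m(m(b, p(c), e), m(c, p(c), cons(c, m(b, p(b), m(b, e, e)))), cons(p(m(b, c, e)), cons(c, c))))), e):
1. m(b, p(cons(c, m(m(b, p(c), e), m(c, p(c), cons(c, m(b, p(b), m(b, e, e)))), cons(p(m(b, c, e)), cons(c, c))))), e)  →  p(cons(c, m(m(b, p(c), e), m(c, p(c), cons(c, m(b, p(b), m(b, e, e)))), cons(p(m(b, c, e)), cons(c, c)))))   [R1 at ε]
2. p(cons(c, m(m(b, p(c), e), m(c, p(c), cons(c, m(b, p(b), m(b, e, e)))), cons(p(m(b, c, e)), cons(c, c)))))  →  p(cons(c, m(p(c), m(c, p(c), cons(c, m(b, p(b), m(b, e, e)))), cons(p(m(b, c, e)), cons(c, c)))))   [R1 at 1.2.1]
3. p(cons(c, m(p(c), m(c, p(c), cons(c, m(b, p(b), m(b, e, e)))), cons(p(m(b, c, e)), cons(c, c)))))  →  p(cons(c, cons(c, c)))   [R3 at 1.2]

Reduce t₂ = m(cons(b, cons(b, c)), cons(c, cons(m(b, c, e), c)), p(m(p(e), m(cons(cons(c, e), e), cons(cons(b, e), e), m(c, p(c), c)), cons(cons(cons(b, b), p(b)), cons(e, c))))):
1. m(cons(b, cons(b, c)), cons(c, cons(m(b, c, e), c)), p(m(p(e), m(cons(cons(c, e), e), cons(cons(b, e), e), m(c, p(c), c)), cons(cons(cons(b, b), p(b)), cons(e, c)))))  →  p(cons(c, cons(m(b, c, e), c)))   [R2 at ε]
2. p(cons(c, cons(m(b, c, e), c)))  →  p(cons(c, cons(c, c)))   [R1 at 1.2.1]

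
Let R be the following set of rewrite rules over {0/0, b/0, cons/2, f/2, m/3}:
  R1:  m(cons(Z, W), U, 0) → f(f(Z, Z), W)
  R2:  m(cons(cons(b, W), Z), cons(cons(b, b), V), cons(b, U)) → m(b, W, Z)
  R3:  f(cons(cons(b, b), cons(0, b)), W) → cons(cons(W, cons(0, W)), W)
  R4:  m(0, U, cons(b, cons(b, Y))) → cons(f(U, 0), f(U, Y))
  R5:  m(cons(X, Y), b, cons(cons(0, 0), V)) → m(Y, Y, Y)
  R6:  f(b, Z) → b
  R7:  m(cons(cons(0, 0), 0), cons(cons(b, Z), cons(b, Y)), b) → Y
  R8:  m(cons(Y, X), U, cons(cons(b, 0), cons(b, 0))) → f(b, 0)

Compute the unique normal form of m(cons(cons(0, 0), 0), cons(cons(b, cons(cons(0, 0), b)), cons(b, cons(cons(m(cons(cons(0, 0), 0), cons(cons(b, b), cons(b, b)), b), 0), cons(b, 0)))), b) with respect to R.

cons(cons(b, 0), cons(b, 0))

1. m(cons(cons(0, 0), 0), cons(cons(b, cons(cons(0, 0), b)), cons(b, cons(cons(m(cons(cons(0, 0), 0), cons(cons(b, b), cons(b, b)), b), 0), cons(b, 0)))), b)  →  cons(cons(m(cons(cons(0, 0), 0), cons(cons(b, b), cons(b, b)), b), 0), cons(b, 0))   [R7 at ε]
2. cons(cons(m(cons(cons(0, 0), 0), cons(cons(b, b), cons(b, b)), b), 0), cons(b, 0))  →  cons(cons(b, 0), cons(b, 0))   [R7 at 1.1]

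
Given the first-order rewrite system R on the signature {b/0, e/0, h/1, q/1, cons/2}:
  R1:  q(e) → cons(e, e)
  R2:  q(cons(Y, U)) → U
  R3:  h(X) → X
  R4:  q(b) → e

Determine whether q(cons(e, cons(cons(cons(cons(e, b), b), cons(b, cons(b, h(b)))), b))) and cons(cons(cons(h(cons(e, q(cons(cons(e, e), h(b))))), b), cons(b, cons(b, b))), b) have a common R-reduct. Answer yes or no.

Reduce t₁ = q(cons(e, cons(cons(cons(cons(e, b), b), cons(b, cons(b, h(b)))), b))):
1. q(cons(e, cons(cons(cons(cons(e, b), b), cons(b, cons(b, h(b)))), b)))  →  cons(cons(cons(cons(e, b), b), cons(b, cons(b, h(b)))), b)   [R2 at ε]
2. cons(cons(cons(cons(e, b), b), cons(b, cons(b, h(b)))), b)  →  cons(cons(cons(cons(e, b), b), cons(b, cons(b, b))), b)   [R3 at 1.2.2.2]

Reduce t₂ = cons(cons(cons(h(cons(e, q(cons(cons(e, e), h(b))))), b), cons(b, cons(b, b))), b):
1. cons(cons(cons(h(cons(e, q(cons(cons(e, e), h(b))))), b), cons(b, cons(b, b))), b)  →  cons(cons(cons(cons(e, q(cons(cons(e, e), h(b)))), b), cons(b, cons(b, b))), b)   [R3 at 1.1.1]
2. cons(cons(cons(cons(e, q(cons(cons(e, e), h(b)))), b), cons(b, cons(b, b))), b)  →  cons(cons(cons(cons(e, h(b)), b), cons(b, cons(b, b))), b)   [R2 at 1.1.1.2]
3. cons(cons(cons(cons(e, h(b)), b), cons(b, cons(b, b))), b)  →  cons(cons(cons(cons(e, b), b), cons(b, cons(b, b))), b)   [R3 at 1.1.1.2]

yes — NF(t₁) = cons(cons(cons(cons(e, b), b), cons(b, cons(b, b))), b), NF(t₂) = cons(cons(cons(cons(e, b), b), cons(b, cons(b, b))), b)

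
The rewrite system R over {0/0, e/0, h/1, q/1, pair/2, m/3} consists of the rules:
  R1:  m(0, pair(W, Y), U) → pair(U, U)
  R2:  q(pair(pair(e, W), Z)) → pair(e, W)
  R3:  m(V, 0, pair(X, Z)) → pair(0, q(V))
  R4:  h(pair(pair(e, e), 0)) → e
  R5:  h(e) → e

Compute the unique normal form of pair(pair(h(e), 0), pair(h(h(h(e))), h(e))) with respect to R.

1. pair(pair(h(e), 0), pair(h(h(h(e))), h(e)))  →  pair(pair(e, 0), pair(h(h(h(e))), h(e)))   [R5 at 1.1]
2. pair(pair(e, 0), pair(h(h(h(e))), h(e)))  →  pair(pair(e, 0), pair(h(h(e)), h(e)))   [R5 at 2.1.1.1]
3. pair(pair(e, 0), pair(h(h(e)), h(e)))  →  pair(pair(e, 0), pair(h(e), h(e)))   [R5 at 2.1.1]
4. pair(pair(e, 0), pair(h(e), h(e)))  →  pair(pair(e, 0), pair(e, h(e)))   [R5 at 2.1]
5. pair(pair(e, 0), pair(e, h(e)))  →  pair(pair(e, 0), pair(e, e))   [R5 at 2.2]

pair(pair(e, 0), pair(e, e))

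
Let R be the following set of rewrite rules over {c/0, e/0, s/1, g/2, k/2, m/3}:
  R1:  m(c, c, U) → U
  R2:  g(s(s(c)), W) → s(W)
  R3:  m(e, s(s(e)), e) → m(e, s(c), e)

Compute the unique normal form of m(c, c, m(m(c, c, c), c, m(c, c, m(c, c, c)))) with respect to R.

c

1. m(c, c, m(m(c, c, c), c, m(c, c, m(c, c, c))))  →  m(m(c, c, c), c, m(c, c, m(c, c, c)))   [R1 at ε]
2. m(m(c, c, c), c, m(c, c, m(c, c, c)))  →  m(c, c, m(c, c, m(c, c, c)))   [R1 at 1]
3. m(c, c, m(c, c, m(c, c, c)))  →  m(c, c, m(c, c, c))   [R1 at ε]
4. m(c, c, m(c, c, c))  →  m(c, c, c)   [R1 at ε]
5. m(c, c, c)  →  c   [R1 at ε]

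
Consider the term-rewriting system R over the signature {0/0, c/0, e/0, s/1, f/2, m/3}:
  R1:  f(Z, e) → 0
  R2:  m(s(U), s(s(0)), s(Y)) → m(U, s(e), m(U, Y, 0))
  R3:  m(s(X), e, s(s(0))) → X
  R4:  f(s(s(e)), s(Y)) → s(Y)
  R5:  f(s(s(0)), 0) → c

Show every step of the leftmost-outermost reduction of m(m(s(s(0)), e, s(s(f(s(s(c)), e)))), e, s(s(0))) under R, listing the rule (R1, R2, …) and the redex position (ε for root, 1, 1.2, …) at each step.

1. m(m(s(s(0)), e, s(s(f(s(s(c)), e)))), e, s(s(0)))  →  m(m(s(s(0)), e, s(s(0))), e, s(s(0)))   [R1 at 1.3.1.1]
2. m(m(s(s(0)), e, s(s(0))), e, s(s(0)))  →  m(s(0), e, s(s(0)))   [R3 at 1]
3. m(s(0), e, s(s(0)))  →  0   [R3 at ε]

0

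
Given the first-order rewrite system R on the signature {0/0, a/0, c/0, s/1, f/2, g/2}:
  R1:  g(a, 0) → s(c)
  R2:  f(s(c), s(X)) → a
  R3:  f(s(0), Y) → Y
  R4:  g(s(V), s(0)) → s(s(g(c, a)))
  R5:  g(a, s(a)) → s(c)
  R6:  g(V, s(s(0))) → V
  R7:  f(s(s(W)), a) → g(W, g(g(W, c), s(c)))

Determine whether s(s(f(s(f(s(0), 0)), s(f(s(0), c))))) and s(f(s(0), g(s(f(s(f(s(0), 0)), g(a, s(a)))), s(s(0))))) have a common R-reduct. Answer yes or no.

yes — NF(t₁) = s(s(s(c))), NF(t₂) = s(s(s(c)))

Reduce t₁ = s(s(f(s(f(s(0), 0)), s(f(s(0), c))))):
1. s(s(f(s(f(s(0), 0)), s(f(s(0), c)))))  →  s(s(f(s(0), s(f(s(0), c)))))   [R3 at 1.1.1.1]
2. s(s(f(s(0), s(f(s(0), c)))))  →  s(s(s(f(s(0), c))))   [R3 at 1.1]
3. s(s(s(f(s(0), c))))  →  s(s(s(c)))   [R3 at 1.1.1]

Reduce t₂ = s(f(s(0), g(s(f(s(f(s(0), 0)), g(a, s(a)))), s(s(0))))):
1. s(f(s(0), g(s(f(s(f(s(0), 0)), g(a, s(a)))), s(s(0)))))  →  s(g(s(f(s(f(s(0), 0)), g(a, s(a)))), s(s(0))))   [R3 at 1]
2. s(g(s(f(s(f(s(0), 0)), g(a, s(a)))), s(s(0))))  →  s(s(f(s(f(s(0), 0)), g(a, s(a)))))   [R6 at 1]
3. s(s(f(s(f(s(0), 0)), g(a, s(a)))))  →  s(s(f(s(0), g(a, s(a)))))   [R3 at 1.1.1.1]
4. s(s(f(s(0), g(a, s(a)))))  →  s(s(g(a, s(a))))   [R3 at 1.1]
5. s(s(g(a, s(a))))  →  s(s(s(c)))   [R5 at 1.1]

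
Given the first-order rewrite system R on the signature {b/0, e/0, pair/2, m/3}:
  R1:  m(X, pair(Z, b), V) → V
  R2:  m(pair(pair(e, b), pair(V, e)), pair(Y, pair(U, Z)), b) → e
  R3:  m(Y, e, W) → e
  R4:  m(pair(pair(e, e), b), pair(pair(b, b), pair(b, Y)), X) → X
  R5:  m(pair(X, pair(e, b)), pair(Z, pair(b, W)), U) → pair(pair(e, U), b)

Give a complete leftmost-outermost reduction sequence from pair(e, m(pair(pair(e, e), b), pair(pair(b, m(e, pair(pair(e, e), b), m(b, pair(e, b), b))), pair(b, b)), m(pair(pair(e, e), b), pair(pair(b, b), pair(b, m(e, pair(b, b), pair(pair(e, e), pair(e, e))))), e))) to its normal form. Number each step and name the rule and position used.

1. pair(e, m(pair(pair(e, e), b), pair(pair(b, m(e, pair(pair(e, e), b), m(b, pair(e, b), b))), pair(b, b)), m(pair(pair(e, e), b), pair(pair(b, b), pair(b, m(e, pair(b, b), pair(pair(e, e), pair(e, e))))), e)))  →  pair(e, m(pair(pair(e, e), b), pair(pair(b, m(b, pair(e, b), b)), pair(b, b)), m(pair(pair(e, e), b), pair(pair(b, b), pair(b, m(e, pair(b, b), pair(pair(e, e), pair(e, e))))), e)))   [R1 at 2.2.1.2]
2. pair(e, m(pair(pair(e, e), b), pair(pair(b, m(b, pair(e, b), b)), pair(b, b)), m(pair(pair(e, e), b), pair(pair(b, b), pair(b, m(e, pair(b, b), pair(pair(e, e), pair(e, e))))), e)))  →  pair(e, m(pair(pair(e, e), b), pair(pair(b, b), pair(b, b)), m(pair(pair(e, e), b), pair(pair(b, b), pair(b, m(e, pair(b, b), pair(pair(e, e), pair(e, e))))), e)))   [R1 at 2.2.1.2]
3. pair(e, m(pair(pair(e, e), b), pair(pair(b, b), pair(b, b)), m(pair(pair(e, e), b), pair(pair(b, b), pair(b, m(e, pair(b, b), pair(pair(e, e), pair(e, e))))), e)))  →  pair(e, m(pair(pair(e, e), b), pair(pair(b, b), pair(b, m(e, pair(b, b), pair(pair(e, e), pair(e, e))))), e))   [R4 at 2]
4. pair(e, m(pair(pair(e, e), b), pair(pair(b, b), pair(b, m(e, pair(b, b), pair(pair(e, e), pair(e, e))))), e))  →  pair(e, e)   [R4 at 2]

pair(e, e)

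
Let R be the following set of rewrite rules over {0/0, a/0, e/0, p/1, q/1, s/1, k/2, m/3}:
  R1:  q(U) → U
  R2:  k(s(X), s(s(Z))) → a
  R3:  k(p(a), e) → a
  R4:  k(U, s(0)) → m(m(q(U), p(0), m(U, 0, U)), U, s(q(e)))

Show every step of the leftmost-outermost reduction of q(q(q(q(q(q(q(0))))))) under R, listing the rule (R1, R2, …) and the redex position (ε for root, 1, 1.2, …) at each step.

1. q(q(q(q(q(q(q(0)))))))  →  q(q(q(q(q(q(0))))))   [R1 at ε]
2. q(q(q(q(q(q(0))))))  →  q(q(q(q(q(0)))))   [R1 at ε]
3. q(q(q(q(q(0)))))  →  q(q(q(q(0))))   [R1 at ε]
4. q(q(q(q(0))))  →  q(q(q(0)))   [R1 at ε]
5. q(q(q(0)))  →  q(q(0))   [R1 at ε]
6. q(q(0))  →  q(0)   [R1 at ε]
7. q(0)  →  0   [R1 at ε]

0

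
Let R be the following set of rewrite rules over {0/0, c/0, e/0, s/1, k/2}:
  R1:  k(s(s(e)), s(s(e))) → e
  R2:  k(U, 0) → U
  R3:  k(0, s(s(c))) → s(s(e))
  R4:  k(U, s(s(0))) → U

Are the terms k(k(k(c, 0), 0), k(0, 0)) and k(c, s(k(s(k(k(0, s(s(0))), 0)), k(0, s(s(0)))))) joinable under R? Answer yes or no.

yes — NF(t₁) = c, NF(t₂) = c

Reduce t₁ = k(k(k(c, 0), 0), k(0, 0)):
1. k(k(k(c, 0), 0), k(0, 0))  →  k(k(c, 0), k(0, 0))   [R2 at 1]
2. k(k(c, 0), k(0, 0))  →  k(c, k(0, 0))   [R2 at 1]
3. k(c, k(0, 0))  →  k(c, 0)   [R2 at 2]
4. k(c, 0)  →  c   [R2 at ε]

Reduce t₂ = k(c, s(k(s(k(k(0, s(s(0))), 0)), k(0, s(s(0)))))):
1. k(c, s(k(s(k(k(0, s(s(0))), 0)), k(0, s(s(0))))))  →  k(c, s(k(s(k(0, s(s(0)))), k(0, s(s(0))))))   [R2 at 2.1.1.1]
2. k(c, s(k(s(k(0, s(s(0)))), k(0, s(s(0))))))  →  k(c, s(k(s(0), k(0, s(s(0))))))   [R4 at 2.1.1.1]
3. k(c, s(k(s(0), k(0, s(s(0))))))  →  k(c, s(k(s(0), 0)))   [R4 at 2.1.2]
4. k(c, s(k(s(0), 0)))  →  k(c, s(s(0)))   [R2 at 2.1]
5. k(c, s(s(0)))  →  c   [R4 at ε]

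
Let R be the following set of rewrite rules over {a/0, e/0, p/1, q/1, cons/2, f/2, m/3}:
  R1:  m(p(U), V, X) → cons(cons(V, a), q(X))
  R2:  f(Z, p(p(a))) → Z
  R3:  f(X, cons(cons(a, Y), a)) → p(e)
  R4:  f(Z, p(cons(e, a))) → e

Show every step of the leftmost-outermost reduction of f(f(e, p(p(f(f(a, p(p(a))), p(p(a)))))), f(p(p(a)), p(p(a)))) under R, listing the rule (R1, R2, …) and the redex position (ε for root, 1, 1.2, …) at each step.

1. f(f(e, p(p(f(f(a, p(p(a))), p(p(a)))))), f(p(p(a)), p(p(a))))  →  f(f(e, p(p(f(a, p(p(a)))))), f(p(p(a)), p(p(a))))   [R2 at 1.2.1.1]
2. f(f(e, p(p(f(a, p(p(a)))))), f(p(p(a)), p(p(a))))  →  f(f(e, p(p(a))), f(p(p(a)), p(p(a))))   [R2 at 1.2.1.1]
3. f(f(e, p(p(a))), f(p(p(a)), p(p(a))))  →  f(e, f(p(p(a)), p(p(a))))   [R2 at 1]
4. f(e, f(p(p(a)), p(p(a))))  →  f(e, p(p(a)))   [R2 at 2]
5. f(e, p(p(a)))  →  e   [R2 at ε]

e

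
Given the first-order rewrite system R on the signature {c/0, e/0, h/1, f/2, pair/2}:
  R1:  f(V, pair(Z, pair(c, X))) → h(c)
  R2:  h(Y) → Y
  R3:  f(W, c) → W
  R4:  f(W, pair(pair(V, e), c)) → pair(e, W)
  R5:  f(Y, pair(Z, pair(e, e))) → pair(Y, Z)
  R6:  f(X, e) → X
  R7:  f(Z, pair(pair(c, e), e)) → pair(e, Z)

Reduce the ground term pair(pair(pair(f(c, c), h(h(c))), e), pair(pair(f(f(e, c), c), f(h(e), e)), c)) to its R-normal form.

pair(pair(pair(c, c), e), pair(pair(e, e), c))

1. pair(pair(pair(f(c, c), h(h(c))), e), pair(pair(f(f(e, c), c), f(h(e), e)), c))  →  pair(pair(pair(c, h(h(c))), e), pair(pair(f(f(e, c), c), f(h(e), e)), c))   [R3 at 1.1.1]
2. pair(pair(pair(c, h(h(c))), e), pair(pair(f(f(e, c), c), f(h(e), e)), c))  →  pair(pair(pair(c, h(c)), e), pair(pair(f(f(e, c), c), f(h(e), e)), c))   [R2 at 1.1.2]
3. pair(pair(pair(c, h(c)), e), pair(pair(f(f(e, c), c), f(h(e), e)), c))  →  pair(pair(pair(c, c), e), pair(pair(f(f(e, c), c), f(h(e), e)), c))   [R2 at 1.1.2]
4. pair(pair(pair(c, c), e), pair(pair(f(f(e, c), c), f(h(e), e)), c))  →  pair(pair(pair(c, c), e), pair(pair(f(e, c), f(h(e), e)), c))   [R3 at 2.1.1]
5. pair(pair(pair(c, c), e), pair(pair(f(e, c), f(h(e), e)), c))  →  pair(pair(pair(c, c), e), pair(pair(e, f(h(e), e)), c))   [R3 at 2.1.1]
6. pair(pair(pair(c, c), e), pair(pair(e, f(h(e), e)), c))  →  pair(pair(pair(c, c), e), pair(pair(e, h(e)), c))   [R6 at 2.1.2]
7. pair(pair(pair(c, c), e), pair(pair(e, h(e)), c))  →  pair(pair(pair(c, c), e), pair(pair(e, e), c))   [R2 at 2.1.2]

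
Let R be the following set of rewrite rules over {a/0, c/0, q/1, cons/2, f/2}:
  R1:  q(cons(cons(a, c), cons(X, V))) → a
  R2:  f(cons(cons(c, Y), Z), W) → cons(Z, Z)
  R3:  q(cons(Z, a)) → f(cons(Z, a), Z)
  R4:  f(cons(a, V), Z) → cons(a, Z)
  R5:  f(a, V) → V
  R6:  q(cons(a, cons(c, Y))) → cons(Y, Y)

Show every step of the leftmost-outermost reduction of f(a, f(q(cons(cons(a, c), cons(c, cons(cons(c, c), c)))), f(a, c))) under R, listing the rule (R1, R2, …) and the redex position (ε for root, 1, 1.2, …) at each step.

c

1. f(a, f(q(cons(cons(a, c), cons(c, cons(cons(c, c), c)))), f(a, c)))  →  f(q(cons(cons(a, c), cons(c, cons(cons(c, c), c)))), f(a, c))   [R5 at ε]
2. f(q(cons(cons(a, c), cons(c, cons(cons(c, c), c)))), f(a, c))  →  f(a, f(a, c))   [R1 at 1]
3. f(a, f(a, c))  →  f(a, c)   [R5 at ε]
4. f(a, c)  →  c   [R5 at ε]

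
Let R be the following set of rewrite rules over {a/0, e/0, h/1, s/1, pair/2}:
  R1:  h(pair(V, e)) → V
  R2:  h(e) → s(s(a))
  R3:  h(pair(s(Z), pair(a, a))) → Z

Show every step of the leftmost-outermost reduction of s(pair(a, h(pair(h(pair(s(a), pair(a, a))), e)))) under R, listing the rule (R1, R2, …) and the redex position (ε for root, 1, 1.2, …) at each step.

s(pair(a, a))

1. s(pair(a, h(pair(h(pair(s(a), pair(a, a))), e))))  →  s(pair(a, h(pair(s(a), pair(a, a)))))   [R1 at 1.2]
2. s(pair(a, h(pair(s(a), pair(a, a)))))  →  s(pair(a, a))   [R3 at 1.2]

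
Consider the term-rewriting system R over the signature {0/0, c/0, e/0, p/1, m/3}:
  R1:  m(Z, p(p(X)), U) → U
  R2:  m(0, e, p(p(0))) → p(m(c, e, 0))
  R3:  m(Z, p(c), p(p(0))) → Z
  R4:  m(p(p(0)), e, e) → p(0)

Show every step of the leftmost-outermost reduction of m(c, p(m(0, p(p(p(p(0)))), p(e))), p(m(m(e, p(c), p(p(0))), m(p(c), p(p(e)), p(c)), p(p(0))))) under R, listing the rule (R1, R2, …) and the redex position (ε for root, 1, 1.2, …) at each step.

1. m(c, p(m(0, p(p(p(p(0)))), p(e))), p(m(m(e, p(c), p(p(0))), m(p(c), p(p(e)), p(c)), p(p(0)))))  →  m(c, p(p(e)), p(m(m(e, p(c), p(p(0))), m(p(c), p(p(e)), p(c)), p(p(0)))))   [R1 at 2.1]
2. m(c, p(p(e)), p(m(m(e, p(c), p(p(0))), m(p(c), p(p(e)), p(c)), p(p(0)))))  →  p(m(m(e, p(c), p(p(0))), m(p(c), p(p(e)), p(c)), p(p(0))))   [R1 at ε]
3. p(m(m(e, p(c), p(p(0))), m(p(c), p(p(e)), p(c)), p(p(0))))  →  p(m(e, m(p(c), p(p(e)), p(c)), p(p(0))))   [R3 at 1.1]
4. p(m(e, m(p(c), p(p(e)), p(c)), p(p(0))))  →  p(m(e, p(c), p(p(0))))   [R1 at 1.2]
5. p(m(e, p(c), p(p(0))))  →  p(e)   [R3 at 1]

p(e)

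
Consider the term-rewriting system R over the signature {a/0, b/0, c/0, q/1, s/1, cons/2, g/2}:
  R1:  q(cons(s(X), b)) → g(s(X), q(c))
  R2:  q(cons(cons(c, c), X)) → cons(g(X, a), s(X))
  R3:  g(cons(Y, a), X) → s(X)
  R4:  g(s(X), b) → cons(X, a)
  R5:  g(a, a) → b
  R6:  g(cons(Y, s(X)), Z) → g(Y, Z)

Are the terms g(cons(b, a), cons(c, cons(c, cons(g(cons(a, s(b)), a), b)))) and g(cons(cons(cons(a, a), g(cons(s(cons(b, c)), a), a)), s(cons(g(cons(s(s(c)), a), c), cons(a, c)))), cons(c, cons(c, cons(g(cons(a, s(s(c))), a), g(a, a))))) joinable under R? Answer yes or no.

Reduce t₁ = g(cons(b, a), cons(c, cons(c, cons(g(cons(a, s(b)), a), b)))):
1. g(cons(b, a), cons(c, cons(c, cons(g(cons(a, s(b)), a), b))))  →  s(cons(c, cons(c, cons(g(cons(a, s(b)), a), b))))   [R3 at ε]
2. s(cons(c, cons(c, cons(g(cons(a, s(b)), a), b))))  →  s(cons(c, cons(c, cons(g(a, a), b))))   [R6 at 1.2.2.1]
3. s(cons(c, cons(c, cons(g(a, a), b))))  →  s(cons(c, cons(c, cons(b, b))))   [R5 at 1.2.2.1]

Reduce t₂ = g(cons(cons(cons(a, a), g(cons(s(cons(b, c)), a), a)), s(cons(g(cons(s(s(c)), a), c), cons(a, c)))), cons(c, cons(c, cons(g(cons(a, s(s(c))), a), g(a, a))))):
1. g(cons(cons(cons(a, a), g(cons(s(cons(b, c)), a), a)), s(cons(g(cons(s(s(c)), a), c), cons(a, c)))), cons(c, cons(c, cons(g(cons(a, s(s(c))), a), g(a, a)))))  →  g(cons(cons(a, a), g(cons(s(cons(b, c)), a), a)), cons(c, cons(c, cons(g(cons(a, s(s(c))), a), g(a, a)))))   [R6 at ε]
2. g(cons(cons(a, a), g(cons(s(cons(b, c)), a), a)), cons(c, cons(c, cons(g(cons(a, s(s(c))), a), g(a, a)))))  →  g(cons(cons(a, a), s(a)), cons(c, cons(c, cons(g(cons(a, s(s(c))), a), g(a, a)))))   [R3 at 1.2]
3. g(cons(cons(a, a), s(a)), cons(c, cons(c, cons(g(cons(a, s(s(c))), a), g(a, a)))))  →  g(cons(a, a), cons(c, cons(c, cons(g(cons(a, s(s(c))), a), g(a, a)))))   [R6 at ε]
4. g(cons(a, a), cons(c, cons(c, cons(g(cons(a, s(s(c))), a), g(a, a)))))  →  s(cons(c, cons(c, cons(g(cons(a, s(s(c))), a), g(a, a)))))   [R3 at ε]
5. s(cons(c, cons(c, cons(g(cons(a, s(s(c))), a), g(a, a)))))  →  s(cons(c, cons(c, cons(g(a, a), g(a, a)))))   [R6 at 1.2.2.1]
6. s(cons(c, cons(c, cons(g(a, a), g(a, a)))))  →  s(cons(c, cons(c, cons(b, g(a, a)))))   [R5 at 1.2.2.1]
7. s(cons(c, cons(c, cons(b, g(a, a)))))  →  s(cons(c, cons(c, cons(b, b))))   [R5 at 1.2.2.2]

yes — NF(t₁) = s(cons(c, cons(c, cons(b, b)))), NF(t₂) = s(cons(c, cons(c, cons(b, b))))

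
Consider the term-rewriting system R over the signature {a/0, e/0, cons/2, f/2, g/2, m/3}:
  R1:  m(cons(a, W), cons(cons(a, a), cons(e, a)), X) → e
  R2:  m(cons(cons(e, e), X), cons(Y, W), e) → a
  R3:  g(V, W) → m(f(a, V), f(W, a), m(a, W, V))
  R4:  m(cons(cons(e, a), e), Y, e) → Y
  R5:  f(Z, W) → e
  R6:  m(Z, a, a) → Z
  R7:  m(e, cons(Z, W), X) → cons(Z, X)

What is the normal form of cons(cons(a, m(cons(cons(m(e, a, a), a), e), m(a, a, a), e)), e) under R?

1. cons(cons(a, m(cons(cons(m(e, a, a), a), e), m(a, a, a), e)), e)  →  cons(cons(a, m(cons(cons(e, a), e), m(a, a, a), e)), e)   [R6 at 1.2.1.1.1]
2. cons(cons(a, m(cons(cons(e, a), e), m(a, a, a), e)), e)  →  cons(cons(a, m(a, a, a)), e)   [R4 at 1.2]
3. cons(cons(a, m(a, a, a)), e)  →  cons(cons(a, a), e)   [R6 at 1.2]

cons(cons(a, a), e)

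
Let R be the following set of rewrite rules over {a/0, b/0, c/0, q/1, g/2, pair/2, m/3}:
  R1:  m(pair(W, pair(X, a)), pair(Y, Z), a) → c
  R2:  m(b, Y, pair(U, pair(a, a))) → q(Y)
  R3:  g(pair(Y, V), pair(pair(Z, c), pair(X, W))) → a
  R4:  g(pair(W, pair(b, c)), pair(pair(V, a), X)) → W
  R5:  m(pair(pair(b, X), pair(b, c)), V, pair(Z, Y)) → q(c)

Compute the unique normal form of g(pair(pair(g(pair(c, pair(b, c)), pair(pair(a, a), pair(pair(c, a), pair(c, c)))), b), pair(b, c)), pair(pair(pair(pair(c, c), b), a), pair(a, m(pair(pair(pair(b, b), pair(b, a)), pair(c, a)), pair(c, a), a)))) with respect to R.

pair(c, b)

1. g(pair(pair(g(pair(c, pair(b, c)), pair(pair(a, a), pair(pair(c, a), pair(c, c)))), b), pair(b, c)), pair(pair(pair(pair(c, c), b), a), pair(a, m(pair(pair(pair(b, b), pair(b, a)), pair(c, a)), pair(c, a), a))))  →  pair(g(pair(c, pair(b, c)), pair(pair(a, a), pair(pair(c, a), pair(c, c)))), b)   [R4 at ε]
2. pair(g(pair(c, pair(b, c)), pair(pair(a, a), pair(pair(c, a), pair(c, c)))), b)  →  pair(c, b)   [R4 at 1]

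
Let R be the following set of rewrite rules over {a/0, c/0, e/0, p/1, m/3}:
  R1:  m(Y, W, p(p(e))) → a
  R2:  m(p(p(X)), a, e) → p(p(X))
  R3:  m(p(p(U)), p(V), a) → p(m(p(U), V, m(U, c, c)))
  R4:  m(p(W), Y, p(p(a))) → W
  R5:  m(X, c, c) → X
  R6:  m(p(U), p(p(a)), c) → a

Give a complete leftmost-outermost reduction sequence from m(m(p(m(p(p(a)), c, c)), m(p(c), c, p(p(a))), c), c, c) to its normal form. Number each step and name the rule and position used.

p(p(p(a)))

1. m(m(p(m(p(p(a)), c, c)), m(p(c), c, p(p(a))), c), c, c)  →  m(p(m(p(p(a)), c, c)), m(p(c), c, p(p(a))), c)   [R5 at ε]
2. m(p(m(p(p(a)), c, c)), m(p(c), c, p(p(a))), c)  →  m(p(p(p(a))), m(p(c), c, p(p(a))), c)   [R5 at 1.1]
3. m(p(p(p(a))), m(p(c), c, p(p(a))), c)  →  m(p(p(p(a))), c, c)   [R4 at 2]
4. m(p(p(p(a))), c, c)  →  p(p(p(a)))   [R5 at ε]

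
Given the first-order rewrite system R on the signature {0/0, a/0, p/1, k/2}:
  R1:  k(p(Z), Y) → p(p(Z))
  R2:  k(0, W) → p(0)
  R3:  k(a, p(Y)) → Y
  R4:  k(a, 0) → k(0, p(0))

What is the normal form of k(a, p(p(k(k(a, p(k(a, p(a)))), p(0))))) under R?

p(0)

1. k(a, p(p(k(k(a, p(k(a, p(a)))), p(0)))))  →  p(k(k(a, p(k(a, p(a)))), p(0)))   [R3 at ε]
2. p(k(k(a, p(k(a, p(a)))), p(0)))  →  p(k(k(a, p(a)), p(0)))   [R3 at 1.1]
3. p(k(k(a, p(a)), p(0)))  →  p(k(a, p(0)))   [R3 at 1.1]
4. p(k(a, p(0)))  →  p(0)   [R3 at 1]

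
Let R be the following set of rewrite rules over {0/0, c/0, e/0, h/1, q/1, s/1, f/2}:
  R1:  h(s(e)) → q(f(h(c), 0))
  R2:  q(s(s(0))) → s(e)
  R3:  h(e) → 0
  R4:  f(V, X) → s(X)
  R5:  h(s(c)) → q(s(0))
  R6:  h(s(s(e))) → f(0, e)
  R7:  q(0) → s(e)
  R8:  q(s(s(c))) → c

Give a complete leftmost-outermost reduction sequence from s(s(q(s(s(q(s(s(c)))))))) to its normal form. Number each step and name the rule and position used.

1. s(s(q(s(s(q(s(s(c))))))))  →  s(s(q(s(s(c)))))   [R8 at 1.1.1.1.1]
2. s(s(q(s(s(c)))))  →  s(s(c))   [R8 at 1.1]

s(s(c))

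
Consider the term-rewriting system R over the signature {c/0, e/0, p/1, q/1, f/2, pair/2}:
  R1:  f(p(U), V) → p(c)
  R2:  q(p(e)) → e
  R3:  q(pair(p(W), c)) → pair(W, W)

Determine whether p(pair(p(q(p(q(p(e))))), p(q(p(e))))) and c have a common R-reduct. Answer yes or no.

Reduce t₁ = p(pair(p(q(p(q(p(e))))), p(q(p(e))))):
1. p(pair(p(q(p(q(p(e))))), p(q(p(e)))))  →  p(pair(p(q(p(e))), p(q(p(e)))))   [R2 at 1.1.1.1.1]
2. p(pair(p(q(p(e))), p(q(p(e)))))  →  p(pair(p(e), p(q(p(e)))))   [R2 at 1.1.1]
3. p(pair(p(e), p(q(p(e)))))  →  p(pair(p(e), p(e)))   [R2 at 1.2.1]

Reduce t₂ = c:

no — NF(t₁) = p(pair(p(e), p(e))), NF(t₂) = c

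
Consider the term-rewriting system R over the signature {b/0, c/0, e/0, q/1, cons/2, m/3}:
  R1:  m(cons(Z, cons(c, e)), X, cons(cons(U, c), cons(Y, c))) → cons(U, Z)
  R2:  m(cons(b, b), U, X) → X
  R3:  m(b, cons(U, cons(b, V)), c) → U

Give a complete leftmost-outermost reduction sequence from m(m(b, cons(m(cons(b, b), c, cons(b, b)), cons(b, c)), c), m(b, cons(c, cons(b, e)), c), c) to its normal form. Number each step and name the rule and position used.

c

1. m(m(b, cons(m(cons(b, b), c, cons(b, b)), cons(b, c)), c), m(b, cons(c, cons(b, e)), c), c)  →  m(m(cons(b, b), c, cons(b, b)), m(b, cons(c, cons(b, e)), c), c)   [R3 at 1]
2. m(m(cons(b, b), c, cons(b, b)), m(b, cons(c, cons(b, e)), c), c)  →  m(cons(b, b), m(b, cons(c, cons(b, e)), c), c)   [R2 at 1]
3. m(cons(b, b), m(b, cons(c, cons(b, e)), c), c)  →  c   [R2 at ε]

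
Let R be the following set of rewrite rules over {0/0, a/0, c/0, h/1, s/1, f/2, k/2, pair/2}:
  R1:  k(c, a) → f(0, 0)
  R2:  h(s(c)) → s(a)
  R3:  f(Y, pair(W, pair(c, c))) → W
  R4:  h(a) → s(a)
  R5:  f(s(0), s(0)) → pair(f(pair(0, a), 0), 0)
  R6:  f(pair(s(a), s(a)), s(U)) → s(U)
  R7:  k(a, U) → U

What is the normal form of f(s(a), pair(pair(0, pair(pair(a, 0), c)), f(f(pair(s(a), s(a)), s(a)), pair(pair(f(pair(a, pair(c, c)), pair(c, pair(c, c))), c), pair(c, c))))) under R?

1. f(s(a), pair(pair(0, pair(pair(a, 0), c)), f(f(pair(s(a), s(a)), s(a)), pair(pair(f(pair(a, pair(c, c)), pair(c, pair(c, c))), c), pair(c, c)))))  →  f(s(a), pair(pair(0, pair(pair(a, 0), c)), pair(f(pair(a, pair(c, c)), pair(c, pair(c, c))), c)))   [R3 at 2.2]
2. f(s(a), pair(pair(0, pair(pair(a, 0), c)), pair(f(pair(a, pair(c, c)), pair(c, pair(c, c))), c)))  →  f(s(a), pair(pair(0, pair(pair(a, 0), c)), pair(c, c)))   [R3 at 2.2.1]
3. f(s(a), pair(pair(0, pair(pair(a, 0), c)), pair(c, c)))  →  pair(0, pair(pair(a, 0), c))   [R3 at ε]

pair(0, pair(pair(a, 0), c))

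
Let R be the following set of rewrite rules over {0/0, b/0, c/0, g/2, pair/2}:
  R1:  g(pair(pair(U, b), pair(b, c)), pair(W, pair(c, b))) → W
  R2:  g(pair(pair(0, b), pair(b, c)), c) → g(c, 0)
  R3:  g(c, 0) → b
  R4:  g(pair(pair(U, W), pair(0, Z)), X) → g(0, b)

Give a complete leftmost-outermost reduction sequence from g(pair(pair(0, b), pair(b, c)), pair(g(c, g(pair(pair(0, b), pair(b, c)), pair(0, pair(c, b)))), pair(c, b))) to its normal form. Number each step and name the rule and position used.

1. g(pair(pair(0, b), pair(b, c)), pair(g(c, g(pair(pair(0, b), pair(b, c)), pair(0, pair(c, b)))), pair(c, b)))  →  g(c, g(pair(pair(0, b), pair(b, c)), pair(0, pair(c, b))))   [R1 at ε]
2. g(c, g(pair(pair(0, b), pair(b, c)), pair(0, pair(c, b))))  →  g(c, 0)   [R1 at 2]
3. g(c, 0)  →  b   [R3 at ε]

b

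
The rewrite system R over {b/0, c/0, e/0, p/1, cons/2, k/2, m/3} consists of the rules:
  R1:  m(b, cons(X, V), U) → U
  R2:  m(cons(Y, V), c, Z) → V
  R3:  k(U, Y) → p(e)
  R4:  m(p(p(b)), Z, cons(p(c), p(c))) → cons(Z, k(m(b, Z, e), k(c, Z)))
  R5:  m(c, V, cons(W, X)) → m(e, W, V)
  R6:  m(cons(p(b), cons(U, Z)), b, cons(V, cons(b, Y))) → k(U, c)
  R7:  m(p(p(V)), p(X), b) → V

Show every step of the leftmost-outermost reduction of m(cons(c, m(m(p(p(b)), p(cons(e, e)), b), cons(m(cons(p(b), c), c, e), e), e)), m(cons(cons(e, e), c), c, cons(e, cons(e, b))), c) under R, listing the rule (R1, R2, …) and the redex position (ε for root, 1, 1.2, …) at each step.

e

1. m(cons(c, m(m(p(p(b)), p(cons(e, e)), b), cons(m(cons(p(b), c), c, e), e), e)), m(cons(cons(e, e), c), c, cons(e, cons(e, b))), c)  →  m(cons(c, m(b, cons(m(cons(p(b), c), c, e), e), e)), m(cons(cons(e, e), c), c, cons(e, cons(e, b))), c)   [R7 at 1.2.1]
2. m(cons(c, m(b, cons(m(cons(p(b), c), c, e), e), e)), m(cons(cons(e, e), c), c, cons(e, cons(e, b))), c)  →  m(cons(c, e), m(cons(cons(e, e), c), c, cons(e, cons(e, b))), c)   [R1 at 1.2]
3. m(cons(c, e), m(cons(cons(e, e), c), c, cons(e, cons(e, b))), c)  →  m(cons(c, e), c, c)   [R2 at 2]
4. m(cons(c, e), c, c)  →  e   [R2 at ε]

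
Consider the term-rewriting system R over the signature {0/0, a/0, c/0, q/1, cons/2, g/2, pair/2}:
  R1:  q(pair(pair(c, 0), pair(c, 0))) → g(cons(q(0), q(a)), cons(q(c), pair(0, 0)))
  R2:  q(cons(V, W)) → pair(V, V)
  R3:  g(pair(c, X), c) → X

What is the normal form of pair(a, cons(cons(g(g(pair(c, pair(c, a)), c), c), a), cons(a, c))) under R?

1. pair(a, cons(cons(g(g(pair(c, pair(c, a)), c), c), a), cons(a, c)))  →  pair(a, cons(cons(g(pair(c, a), c), a), cons(a, c)))   [R3 at 2.1.1.1]
2. pair(a, cons(cons(g(pair(c, a), c), a), cons(a, c)))  →  pair(a, cons(cons(a, a), cons(a, c)))   [R3 at 2.1.1]

pair(a, cons(cons(a, a), cons(a, c)))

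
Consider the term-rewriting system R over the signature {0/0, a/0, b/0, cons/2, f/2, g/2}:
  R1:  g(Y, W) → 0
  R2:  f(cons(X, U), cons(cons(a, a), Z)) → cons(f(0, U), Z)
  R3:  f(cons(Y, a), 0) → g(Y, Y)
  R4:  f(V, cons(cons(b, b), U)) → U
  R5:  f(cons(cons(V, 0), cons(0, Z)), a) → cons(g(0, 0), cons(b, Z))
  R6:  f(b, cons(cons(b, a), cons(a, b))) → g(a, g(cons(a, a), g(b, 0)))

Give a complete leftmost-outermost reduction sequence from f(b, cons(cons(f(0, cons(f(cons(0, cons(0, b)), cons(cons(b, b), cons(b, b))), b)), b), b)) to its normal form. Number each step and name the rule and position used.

1. f(b, cons(cons(f(0, cons(f(cons(0, cons(0, b)), cons(cons(b, b), cons(b, b))), b)), b), b))  →  f(b, cons(cons(f(0, cons(cons(b, b), b)), b), b))   [R4 at 2.1.1.2.1]
2. f(b, cons(cons(f(0, cons(cons(b, b), b)), b), b))  →  f(b, cons(cons(b, b), b))   [R4 at 2.1.1]
3. f(b, cons(cons(b, b), b))  →  b   [R4 at ε]

b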